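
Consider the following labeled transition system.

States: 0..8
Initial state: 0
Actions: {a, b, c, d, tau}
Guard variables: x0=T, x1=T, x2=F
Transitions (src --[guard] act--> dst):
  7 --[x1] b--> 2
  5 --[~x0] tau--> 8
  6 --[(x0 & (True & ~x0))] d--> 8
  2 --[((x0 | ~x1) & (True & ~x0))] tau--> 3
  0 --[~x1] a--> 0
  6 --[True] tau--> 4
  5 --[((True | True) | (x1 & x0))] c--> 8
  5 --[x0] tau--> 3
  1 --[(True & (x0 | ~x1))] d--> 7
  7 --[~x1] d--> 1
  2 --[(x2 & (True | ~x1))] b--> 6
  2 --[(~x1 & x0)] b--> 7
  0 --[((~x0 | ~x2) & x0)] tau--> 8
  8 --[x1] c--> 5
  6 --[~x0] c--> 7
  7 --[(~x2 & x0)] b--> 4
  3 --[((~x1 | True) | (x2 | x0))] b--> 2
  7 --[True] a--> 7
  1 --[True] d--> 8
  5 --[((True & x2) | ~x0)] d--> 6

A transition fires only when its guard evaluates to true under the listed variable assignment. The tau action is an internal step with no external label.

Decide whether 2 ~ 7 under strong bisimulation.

Refine partition for ~:
  π0 = {{0,1,2,3,4,5,6,7,8}}
  π1 = {{0,6},{1},{2,4},{3},{5},{7},{8}}
  π2 = {{0},{1},{2,4},{3},{5},{6},{7},{8}}
Fixed point at round 3; 8 class(es).
2∈{2,4}, 7∈{7}

Answer: NOT BISIMILAR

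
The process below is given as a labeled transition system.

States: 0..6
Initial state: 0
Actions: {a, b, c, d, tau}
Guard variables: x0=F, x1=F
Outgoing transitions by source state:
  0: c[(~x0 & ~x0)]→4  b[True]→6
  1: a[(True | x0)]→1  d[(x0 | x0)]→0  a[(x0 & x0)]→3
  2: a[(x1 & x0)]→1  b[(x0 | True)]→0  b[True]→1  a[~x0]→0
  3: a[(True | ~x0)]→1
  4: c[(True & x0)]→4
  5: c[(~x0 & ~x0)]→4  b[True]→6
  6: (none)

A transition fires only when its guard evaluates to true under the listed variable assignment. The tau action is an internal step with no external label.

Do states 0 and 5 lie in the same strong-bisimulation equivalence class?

Answer: BISIMILAR

Working:
Compute ~ classes (split until stable):
  π0 = {{0,1,2,3,4,5,6}}
  π1 = {{0,5},{1,3},{2},{4,6}}
stable after 2 split(s): 4 block(s)
[0]={0,5}  [5]={0,5}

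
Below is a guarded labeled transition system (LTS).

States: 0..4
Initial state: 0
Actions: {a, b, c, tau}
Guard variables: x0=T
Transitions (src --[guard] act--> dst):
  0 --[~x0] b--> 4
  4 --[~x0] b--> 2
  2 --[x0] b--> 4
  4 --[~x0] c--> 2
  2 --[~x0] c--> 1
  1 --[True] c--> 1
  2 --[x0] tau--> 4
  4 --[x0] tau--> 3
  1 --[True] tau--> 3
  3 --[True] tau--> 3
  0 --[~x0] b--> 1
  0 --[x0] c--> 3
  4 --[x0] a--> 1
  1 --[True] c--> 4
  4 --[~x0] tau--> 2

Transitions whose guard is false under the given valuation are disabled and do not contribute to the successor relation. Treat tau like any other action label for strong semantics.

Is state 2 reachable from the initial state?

After dropping false guards: 9 live edges.
L0 = {0}
L1 = {3}  total {0,3}
R = {0,3}

Answer: UNREACHABLE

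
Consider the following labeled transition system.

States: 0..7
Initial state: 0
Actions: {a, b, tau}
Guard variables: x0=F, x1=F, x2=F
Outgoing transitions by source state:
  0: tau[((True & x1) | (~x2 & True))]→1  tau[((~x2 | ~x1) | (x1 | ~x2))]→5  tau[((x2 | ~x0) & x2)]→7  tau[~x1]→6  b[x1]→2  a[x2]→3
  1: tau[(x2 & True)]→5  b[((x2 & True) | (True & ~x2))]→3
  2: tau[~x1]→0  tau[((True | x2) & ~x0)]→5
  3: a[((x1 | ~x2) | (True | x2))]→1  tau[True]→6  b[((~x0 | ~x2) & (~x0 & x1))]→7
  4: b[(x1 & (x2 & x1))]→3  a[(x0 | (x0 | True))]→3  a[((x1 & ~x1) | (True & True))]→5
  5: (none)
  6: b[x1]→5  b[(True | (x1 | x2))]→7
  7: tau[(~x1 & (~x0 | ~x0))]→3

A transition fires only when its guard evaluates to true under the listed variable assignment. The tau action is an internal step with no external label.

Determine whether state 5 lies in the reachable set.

Answer: REACHABLE

Trace:
12 transition(s) survive guard evaluation.
depth 0: {0}
depth 1: {1,5,6}  cumulative {0,1,5,6}
depth 2: {3,7}  cumulative {0,1,3,5,6,7}
R = {0,1,3,5,6,7}
witness 5: tau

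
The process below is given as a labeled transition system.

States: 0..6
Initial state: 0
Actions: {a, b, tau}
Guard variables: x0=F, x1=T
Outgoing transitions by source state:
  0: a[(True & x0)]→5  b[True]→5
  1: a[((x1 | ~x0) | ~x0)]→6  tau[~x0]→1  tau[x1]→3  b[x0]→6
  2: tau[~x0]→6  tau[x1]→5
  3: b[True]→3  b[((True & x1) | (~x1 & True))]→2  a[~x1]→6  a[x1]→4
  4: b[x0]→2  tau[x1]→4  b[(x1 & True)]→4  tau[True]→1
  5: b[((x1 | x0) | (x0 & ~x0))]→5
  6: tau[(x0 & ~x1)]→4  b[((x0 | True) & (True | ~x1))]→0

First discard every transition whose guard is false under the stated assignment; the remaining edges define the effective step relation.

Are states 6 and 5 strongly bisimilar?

Compute ~ classes (split until stable):
  round 0: {{0,1,2,3,4,5,6}}
  round 1: {{0,5,6},{1},{2},{3},{4}}
Fixed point at round 2; 5 class(es).
class of 6: {0,5,6}; class of 5: {0,5,6}

Answer: BISIMILAR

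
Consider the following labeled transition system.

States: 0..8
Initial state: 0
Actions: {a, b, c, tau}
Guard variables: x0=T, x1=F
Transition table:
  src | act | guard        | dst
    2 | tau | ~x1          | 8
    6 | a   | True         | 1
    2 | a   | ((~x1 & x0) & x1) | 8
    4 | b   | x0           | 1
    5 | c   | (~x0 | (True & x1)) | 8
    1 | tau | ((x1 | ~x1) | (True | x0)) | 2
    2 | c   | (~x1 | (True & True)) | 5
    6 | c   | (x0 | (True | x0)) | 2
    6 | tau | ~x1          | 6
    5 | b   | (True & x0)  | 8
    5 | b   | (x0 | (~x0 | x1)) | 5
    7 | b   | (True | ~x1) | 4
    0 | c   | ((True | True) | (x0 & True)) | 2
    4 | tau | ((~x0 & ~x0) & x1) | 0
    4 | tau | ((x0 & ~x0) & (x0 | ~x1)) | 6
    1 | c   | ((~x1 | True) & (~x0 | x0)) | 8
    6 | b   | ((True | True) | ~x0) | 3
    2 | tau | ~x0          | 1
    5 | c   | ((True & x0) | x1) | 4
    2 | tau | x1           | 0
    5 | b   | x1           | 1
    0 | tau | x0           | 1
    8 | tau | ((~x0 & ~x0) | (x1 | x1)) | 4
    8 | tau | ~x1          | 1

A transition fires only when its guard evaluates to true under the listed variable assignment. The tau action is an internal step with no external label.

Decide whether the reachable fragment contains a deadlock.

Answer: DEADLOCK-FREE

Analysis:
Reach set: {0,1,2,4,5,8}
  0: c→2  tau→1  [2 exit(s)]
  1: c→8  tau→2  [2 exit(s)]
  2: c→5  tau→8  [2 exit(s)]
  4: b→1  [1 exit(s)]
  5: b→5  b→8  c→4  [3 exit(s)]
  8: tau→1  [1 exit(s)]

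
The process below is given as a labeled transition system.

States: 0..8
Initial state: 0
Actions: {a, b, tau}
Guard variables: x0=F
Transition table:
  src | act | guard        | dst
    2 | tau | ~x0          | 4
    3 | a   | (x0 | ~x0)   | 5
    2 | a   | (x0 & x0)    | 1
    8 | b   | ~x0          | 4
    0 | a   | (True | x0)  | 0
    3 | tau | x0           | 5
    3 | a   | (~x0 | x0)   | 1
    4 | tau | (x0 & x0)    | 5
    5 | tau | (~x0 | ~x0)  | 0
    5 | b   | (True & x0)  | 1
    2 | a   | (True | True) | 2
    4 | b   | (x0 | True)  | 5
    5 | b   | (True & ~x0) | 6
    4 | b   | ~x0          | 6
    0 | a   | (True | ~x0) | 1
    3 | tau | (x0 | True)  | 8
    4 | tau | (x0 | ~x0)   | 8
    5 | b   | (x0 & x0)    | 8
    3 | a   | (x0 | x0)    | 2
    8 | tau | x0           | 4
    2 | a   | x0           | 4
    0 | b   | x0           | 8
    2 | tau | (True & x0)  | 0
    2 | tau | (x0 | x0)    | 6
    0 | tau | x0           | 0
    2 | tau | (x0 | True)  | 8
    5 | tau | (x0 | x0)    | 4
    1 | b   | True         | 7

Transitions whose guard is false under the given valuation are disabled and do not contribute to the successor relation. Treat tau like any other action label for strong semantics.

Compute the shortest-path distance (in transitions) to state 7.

Breadth-first toward 7:
  depth 0: {0}
  depth 1: {1}
  depth 2: {7}
first hit 7 at d=2 via a·b

Answer: 2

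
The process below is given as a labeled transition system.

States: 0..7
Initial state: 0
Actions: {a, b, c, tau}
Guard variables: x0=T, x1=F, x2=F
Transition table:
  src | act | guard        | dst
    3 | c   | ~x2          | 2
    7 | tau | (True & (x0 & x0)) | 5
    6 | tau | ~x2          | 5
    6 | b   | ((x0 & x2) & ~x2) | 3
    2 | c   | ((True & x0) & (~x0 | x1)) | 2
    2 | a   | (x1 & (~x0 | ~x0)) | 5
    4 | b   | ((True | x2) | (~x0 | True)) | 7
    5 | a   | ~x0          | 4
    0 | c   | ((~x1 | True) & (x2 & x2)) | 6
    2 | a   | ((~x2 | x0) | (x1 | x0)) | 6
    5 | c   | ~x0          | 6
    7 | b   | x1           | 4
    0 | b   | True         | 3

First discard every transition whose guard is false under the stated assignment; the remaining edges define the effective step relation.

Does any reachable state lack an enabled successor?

Answer: DEADLOCK at state 5

Working:
R = {0,2,3,5,6}
  0: b→3  [deg 1]
  2: a→6  [deg 1]
  3: c→2  [deg 1]
  5: ∅  [no exit]
  6: tau→5  [deg 1]
Path to 5: b·c·a·tau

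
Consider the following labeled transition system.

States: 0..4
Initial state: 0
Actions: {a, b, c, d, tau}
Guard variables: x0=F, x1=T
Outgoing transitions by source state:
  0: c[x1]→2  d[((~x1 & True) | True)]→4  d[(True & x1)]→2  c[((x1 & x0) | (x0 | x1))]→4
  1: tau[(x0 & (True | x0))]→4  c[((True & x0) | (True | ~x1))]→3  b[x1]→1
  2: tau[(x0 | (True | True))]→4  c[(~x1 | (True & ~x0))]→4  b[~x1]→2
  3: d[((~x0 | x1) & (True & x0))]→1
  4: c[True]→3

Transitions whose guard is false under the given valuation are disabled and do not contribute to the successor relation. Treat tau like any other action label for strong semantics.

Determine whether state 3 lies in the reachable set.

After dropping false guards: 9 live edges.
depth 0: {0}
depth 1: {2,4}  now seen {0,2,4}
depth 2: {3}  now seen {0,2,3,4}
Reachable = {0,2,3,4}
witness 3: c·c

Answer: REACHABLE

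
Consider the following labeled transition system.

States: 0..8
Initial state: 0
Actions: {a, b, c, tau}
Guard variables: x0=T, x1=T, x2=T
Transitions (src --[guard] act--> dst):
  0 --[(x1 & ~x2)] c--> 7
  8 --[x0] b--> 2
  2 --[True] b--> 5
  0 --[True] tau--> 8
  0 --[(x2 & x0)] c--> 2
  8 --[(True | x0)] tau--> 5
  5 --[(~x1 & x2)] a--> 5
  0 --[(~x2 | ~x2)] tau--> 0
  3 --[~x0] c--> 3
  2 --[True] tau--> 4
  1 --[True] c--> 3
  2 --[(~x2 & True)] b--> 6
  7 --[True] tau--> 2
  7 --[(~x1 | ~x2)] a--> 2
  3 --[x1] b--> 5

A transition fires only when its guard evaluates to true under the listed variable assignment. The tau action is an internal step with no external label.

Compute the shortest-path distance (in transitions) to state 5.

Answer: 2

Trace:
Layered search for 5:
  depth 0: {0}
  depth 1: {2,8}
  depth 2: {4,5}
first hit 5 at d=2 via c·b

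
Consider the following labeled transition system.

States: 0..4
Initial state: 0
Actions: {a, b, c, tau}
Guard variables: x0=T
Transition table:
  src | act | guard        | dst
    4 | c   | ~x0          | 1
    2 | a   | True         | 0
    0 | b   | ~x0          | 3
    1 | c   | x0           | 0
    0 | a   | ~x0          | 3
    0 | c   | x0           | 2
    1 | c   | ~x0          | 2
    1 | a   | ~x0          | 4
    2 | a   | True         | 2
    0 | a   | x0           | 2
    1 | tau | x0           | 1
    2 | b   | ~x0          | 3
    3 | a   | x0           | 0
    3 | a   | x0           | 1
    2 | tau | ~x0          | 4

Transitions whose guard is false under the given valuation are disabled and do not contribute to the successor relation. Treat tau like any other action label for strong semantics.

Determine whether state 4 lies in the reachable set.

Answer: UNREACHABLE

Working:
8 transition(s) survive guard evaluation.
Layer 0: {0}
Layer 1: {2}  cumulative {0,2}
Reachable = {0,2}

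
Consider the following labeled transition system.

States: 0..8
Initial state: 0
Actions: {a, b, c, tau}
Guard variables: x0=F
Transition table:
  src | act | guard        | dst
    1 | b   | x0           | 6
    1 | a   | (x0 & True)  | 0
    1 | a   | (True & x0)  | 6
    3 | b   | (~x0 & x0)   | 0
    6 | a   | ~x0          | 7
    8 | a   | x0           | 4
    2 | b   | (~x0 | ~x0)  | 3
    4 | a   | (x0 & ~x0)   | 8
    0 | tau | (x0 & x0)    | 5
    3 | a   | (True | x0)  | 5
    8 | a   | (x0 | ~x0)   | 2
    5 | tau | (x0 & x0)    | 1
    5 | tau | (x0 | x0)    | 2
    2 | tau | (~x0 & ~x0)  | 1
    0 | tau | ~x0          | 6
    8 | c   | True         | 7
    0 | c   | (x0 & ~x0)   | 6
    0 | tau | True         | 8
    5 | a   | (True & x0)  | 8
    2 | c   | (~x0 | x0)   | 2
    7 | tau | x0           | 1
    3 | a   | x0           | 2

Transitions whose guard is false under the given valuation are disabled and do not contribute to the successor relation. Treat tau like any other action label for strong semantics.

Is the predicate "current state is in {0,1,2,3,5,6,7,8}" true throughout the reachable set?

Answer: INVARIANT HOLDS

Working:
Allowed set {0,1,2,3,5,6,7,8}
R = {0,1,2,3,5,6,7,8}
  0: safe
  1: safe
  2: safe
  3: safe
  5: safe
  6: safe
  7: safe
  8: safe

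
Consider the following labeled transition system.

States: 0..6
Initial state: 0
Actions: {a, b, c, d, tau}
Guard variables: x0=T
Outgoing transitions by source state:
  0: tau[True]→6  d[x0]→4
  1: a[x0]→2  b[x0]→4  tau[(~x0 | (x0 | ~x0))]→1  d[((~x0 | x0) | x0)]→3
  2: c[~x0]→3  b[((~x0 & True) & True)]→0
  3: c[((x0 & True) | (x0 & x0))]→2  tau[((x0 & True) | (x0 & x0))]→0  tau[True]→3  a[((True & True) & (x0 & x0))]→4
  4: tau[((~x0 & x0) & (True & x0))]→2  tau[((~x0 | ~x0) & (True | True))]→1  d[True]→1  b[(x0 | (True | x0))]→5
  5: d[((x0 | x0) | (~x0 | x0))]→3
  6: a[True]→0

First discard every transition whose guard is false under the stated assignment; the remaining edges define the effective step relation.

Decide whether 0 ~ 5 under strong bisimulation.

Bisimulation quotient by refinement:
  P[0] = {{0,1,2,3,4,5,6}}
  P[1] = {{0},{1},{2},{3},{4},{5},{6}}
7 equivalence class(es) (converged in 2)
[0]={0}  [5]={5}

Answer: NOT BISIMILAR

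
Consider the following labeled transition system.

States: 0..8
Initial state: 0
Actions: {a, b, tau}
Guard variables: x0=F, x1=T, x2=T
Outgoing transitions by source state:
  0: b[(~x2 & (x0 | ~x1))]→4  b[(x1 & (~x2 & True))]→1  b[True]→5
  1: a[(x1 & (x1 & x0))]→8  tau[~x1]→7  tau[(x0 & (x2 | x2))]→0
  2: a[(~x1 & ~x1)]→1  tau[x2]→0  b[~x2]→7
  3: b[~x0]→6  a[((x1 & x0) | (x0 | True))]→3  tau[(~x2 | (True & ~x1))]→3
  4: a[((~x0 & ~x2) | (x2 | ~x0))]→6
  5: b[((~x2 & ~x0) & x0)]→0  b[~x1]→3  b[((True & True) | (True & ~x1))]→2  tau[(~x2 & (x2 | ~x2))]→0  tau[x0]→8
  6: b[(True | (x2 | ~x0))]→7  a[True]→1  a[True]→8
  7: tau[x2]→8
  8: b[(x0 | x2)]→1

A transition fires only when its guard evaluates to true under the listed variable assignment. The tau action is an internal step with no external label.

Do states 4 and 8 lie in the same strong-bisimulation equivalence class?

Refine partition for ~:
  round 0: {{0,1,2,3,4,5,6,7,8}}
  round 1: {{0,5,8},{1},{2,7},{3,6},{4}}
  round 2: {{0},{1},{2,7},{3},{4},{5},{6},{8}}
  round 3: {{0},{1},{2},{3},{4},{5},{6},{7},{8}}
Fixed point at round 4; 9 class(es).
class of 4: {4}; class of 8: {8}

Answer: NOT BISIMILAR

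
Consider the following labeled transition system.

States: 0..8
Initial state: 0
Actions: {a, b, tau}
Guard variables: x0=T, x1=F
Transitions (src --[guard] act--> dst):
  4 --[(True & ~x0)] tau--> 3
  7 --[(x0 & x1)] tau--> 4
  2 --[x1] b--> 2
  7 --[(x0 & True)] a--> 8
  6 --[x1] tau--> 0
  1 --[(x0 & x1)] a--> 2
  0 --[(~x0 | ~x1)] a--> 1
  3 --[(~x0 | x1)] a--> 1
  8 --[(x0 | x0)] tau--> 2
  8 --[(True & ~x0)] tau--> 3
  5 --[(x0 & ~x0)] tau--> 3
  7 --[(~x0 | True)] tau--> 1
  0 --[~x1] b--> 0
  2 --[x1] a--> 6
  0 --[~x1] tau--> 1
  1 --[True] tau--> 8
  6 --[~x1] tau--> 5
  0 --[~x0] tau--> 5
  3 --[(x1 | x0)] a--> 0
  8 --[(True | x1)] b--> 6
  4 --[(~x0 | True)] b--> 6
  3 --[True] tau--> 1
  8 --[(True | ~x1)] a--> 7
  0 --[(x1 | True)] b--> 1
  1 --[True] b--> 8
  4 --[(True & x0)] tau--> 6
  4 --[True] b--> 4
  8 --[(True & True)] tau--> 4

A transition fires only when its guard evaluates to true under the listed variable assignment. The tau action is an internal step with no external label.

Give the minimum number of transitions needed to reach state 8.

Breadth-first toward 8:
  Layer 0: {0}
  Layer 1: {1}
  Layer 2: {8}
first hit 8 at d=2 via a·b

Answer: 2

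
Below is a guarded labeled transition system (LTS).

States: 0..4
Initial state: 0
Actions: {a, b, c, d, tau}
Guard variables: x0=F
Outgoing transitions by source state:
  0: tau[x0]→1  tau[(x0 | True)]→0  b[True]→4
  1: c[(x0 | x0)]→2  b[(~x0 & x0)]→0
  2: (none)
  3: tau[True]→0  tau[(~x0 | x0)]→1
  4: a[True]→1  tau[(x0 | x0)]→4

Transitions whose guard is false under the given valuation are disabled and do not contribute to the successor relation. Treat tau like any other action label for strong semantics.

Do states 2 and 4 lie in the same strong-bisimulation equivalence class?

Compute ~ classes (split until stable):
  round 0: {{0,1,2,3,4}}
  round 1: {{0},{1,2},{3},{4}}
stable after 2 split(s): 4 block(s)
class of 2: {1,2}; class of 4: {4}

Answer: NOT BISIMILAR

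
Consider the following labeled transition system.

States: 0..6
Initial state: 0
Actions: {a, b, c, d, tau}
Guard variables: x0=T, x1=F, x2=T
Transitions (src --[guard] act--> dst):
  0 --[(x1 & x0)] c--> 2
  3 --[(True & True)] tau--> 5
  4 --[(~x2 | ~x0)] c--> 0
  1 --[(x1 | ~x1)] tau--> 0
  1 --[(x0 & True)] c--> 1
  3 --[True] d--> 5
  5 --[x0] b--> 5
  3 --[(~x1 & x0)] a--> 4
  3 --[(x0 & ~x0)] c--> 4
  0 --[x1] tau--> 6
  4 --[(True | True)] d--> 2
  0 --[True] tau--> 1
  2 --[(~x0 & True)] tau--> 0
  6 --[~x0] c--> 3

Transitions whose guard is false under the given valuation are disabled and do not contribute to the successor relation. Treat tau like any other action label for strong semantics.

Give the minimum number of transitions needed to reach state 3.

Answer: UNREACHABLE

Analysis:
BFS to 3:
  Layer 0: {0}
  Layer 1: {1}
3 never appears.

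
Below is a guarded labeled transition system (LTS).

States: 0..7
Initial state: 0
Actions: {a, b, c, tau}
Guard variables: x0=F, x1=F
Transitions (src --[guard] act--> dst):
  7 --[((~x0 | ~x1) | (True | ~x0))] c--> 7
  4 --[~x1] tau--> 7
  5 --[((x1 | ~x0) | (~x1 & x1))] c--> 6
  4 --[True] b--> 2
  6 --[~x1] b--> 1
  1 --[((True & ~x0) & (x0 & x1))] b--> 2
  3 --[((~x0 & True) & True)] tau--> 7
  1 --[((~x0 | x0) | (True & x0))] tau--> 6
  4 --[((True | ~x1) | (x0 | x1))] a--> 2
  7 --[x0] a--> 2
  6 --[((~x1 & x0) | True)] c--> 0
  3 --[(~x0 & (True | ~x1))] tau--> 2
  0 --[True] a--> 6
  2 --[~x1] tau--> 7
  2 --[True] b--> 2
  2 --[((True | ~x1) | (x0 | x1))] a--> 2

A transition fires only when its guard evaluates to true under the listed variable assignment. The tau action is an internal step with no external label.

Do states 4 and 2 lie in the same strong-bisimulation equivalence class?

Compute ~ classes (split until stable):
  π0 = {{0,1,2,3,4,5,6,7}}
  π1 = {{0},{1,3},{2,4},{5,7},{6}}
  π2 = {{0},{1},{2,4},{3},{5},{6},{7}}
stable after 3 split(s): 7 block(s)
class of 4: {2,4}; class of 2: {2,4}

Answer: BISIMILAR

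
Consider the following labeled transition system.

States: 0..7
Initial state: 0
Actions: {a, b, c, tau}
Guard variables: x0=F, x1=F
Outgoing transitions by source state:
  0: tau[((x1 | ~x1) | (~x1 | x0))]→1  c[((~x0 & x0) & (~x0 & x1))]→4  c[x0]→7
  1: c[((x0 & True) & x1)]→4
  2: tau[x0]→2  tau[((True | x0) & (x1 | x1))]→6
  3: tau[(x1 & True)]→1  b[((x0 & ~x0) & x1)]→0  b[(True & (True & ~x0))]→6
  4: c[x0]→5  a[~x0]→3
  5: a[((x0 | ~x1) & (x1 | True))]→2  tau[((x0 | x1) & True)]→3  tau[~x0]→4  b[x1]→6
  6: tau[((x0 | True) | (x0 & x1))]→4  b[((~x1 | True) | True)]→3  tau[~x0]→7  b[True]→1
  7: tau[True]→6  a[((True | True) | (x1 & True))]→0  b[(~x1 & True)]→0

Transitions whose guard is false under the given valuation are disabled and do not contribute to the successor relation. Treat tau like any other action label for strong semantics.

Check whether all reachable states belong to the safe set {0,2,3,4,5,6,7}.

Answer: INVARIANT VIOLATED at state 1

Analysis:
Inv-set: {0,2,3,4,5,6,7}
Reach set: {0,1}
  0: ok
  1: VIOLATES
reach 1 via tau — violates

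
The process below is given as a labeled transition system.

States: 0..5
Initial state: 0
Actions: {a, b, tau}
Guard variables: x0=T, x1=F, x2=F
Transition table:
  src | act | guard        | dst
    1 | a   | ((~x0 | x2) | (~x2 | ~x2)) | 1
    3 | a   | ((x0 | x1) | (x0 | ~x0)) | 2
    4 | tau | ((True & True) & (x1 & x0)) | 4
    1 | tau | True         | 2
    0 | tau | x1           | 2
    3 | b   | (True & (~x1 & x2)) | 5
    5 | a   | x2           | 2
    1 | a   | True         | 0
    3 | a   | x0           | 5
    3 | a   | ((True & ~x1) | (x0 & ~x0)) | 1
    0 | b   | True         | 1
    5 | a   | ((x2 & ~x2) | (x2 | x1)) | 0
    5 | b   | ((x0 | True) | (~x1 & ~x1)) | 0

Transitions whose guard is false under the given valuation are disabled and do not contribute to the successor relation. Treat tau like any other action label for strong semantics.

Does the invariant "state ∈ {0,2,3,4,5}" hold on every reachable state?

Answer: INVARIANT VIOLATED at state 1

Trace:
Allowed set {0,2,3,4,5}
R = {0,1,2}
  0: safe
  1: ✗ unsafe
  2: safe
counterexample path to 1: b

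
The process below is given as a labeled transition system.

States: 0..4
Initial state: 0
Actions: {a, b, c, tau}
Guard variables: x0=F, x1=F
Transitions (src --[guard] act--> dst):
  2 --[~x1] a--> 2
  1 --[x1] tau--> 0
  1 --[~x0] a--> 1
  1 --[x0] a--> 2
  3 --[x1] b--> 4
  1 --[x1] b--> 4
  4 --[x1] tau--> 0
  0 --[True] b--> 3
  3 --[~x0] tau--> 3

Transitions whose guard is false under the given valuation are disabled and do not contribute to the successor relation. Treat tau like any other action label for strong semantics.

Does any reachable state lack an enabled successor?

R = {0,3}
  0: b→3  [1 exit(s)]
  3: tau→3  [1 exit(s)]

Answer: DEADLOCK-FREE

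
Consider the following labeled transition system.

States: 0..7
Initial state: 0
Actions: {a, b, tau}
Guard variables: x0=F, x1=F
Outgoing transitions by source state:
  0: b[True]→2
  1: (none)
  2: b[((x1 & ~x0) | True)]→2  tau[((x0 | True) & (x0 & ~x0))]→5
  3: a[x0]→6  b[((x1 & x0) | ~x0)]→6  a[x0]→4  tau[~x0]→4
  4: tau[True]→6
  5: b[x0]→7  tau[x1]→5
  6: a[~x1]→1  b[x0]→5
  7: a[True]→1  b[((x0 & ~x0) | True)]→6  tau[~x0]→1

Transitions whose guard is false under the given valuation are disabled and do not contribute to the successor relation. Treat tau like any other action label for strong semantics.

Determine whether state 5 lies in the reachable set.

Answer: UNREACHABLE

Working:
9 transition(s) survive guard evaluation.
Layer 0: {0}
Layer 1: {2}  cumulative {0,2}
Reachable = {0,2}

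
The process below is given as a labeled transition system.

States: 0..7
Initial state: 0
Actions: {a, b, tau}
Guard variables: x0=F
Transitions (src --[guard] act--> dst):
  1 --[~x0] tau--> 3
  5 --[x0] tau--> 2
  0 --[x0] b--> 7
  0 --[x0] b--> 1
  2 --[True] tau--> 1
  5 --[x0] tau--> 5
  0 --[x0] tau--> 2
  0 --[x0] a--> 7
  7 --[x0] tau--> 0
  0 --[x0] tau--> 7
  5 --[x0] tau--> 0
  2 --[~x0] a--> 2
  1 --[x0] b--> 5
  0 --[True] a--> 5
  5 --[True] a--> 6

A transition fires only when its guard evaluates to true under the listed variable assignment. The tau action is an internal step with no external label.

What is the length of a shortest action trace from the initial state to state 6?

BFS to 6:
  Layer 0: {0}
  Layer 1: {5}
  Layer 2: {6}
depth(6)=2, e.g. a·a

Answer: 2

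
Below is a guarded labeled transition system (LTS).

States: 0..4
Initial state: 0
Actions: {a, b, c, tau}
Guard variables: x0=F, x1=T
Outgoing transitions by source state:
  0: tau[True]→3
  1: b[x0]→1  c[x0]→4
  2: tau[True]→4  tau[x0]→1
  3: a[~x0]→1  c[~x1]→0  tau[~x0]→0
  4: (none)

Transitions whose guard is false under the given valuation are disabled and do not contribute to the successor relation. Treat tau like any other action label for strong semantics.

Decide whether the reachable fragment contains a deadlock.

Answer: DEADLOCK at state 1

Analysis:
Reach set: {0,1,3}
  0: tau→3  [1 exit(s)]
  1: ∅  [deadlock]
  3: a→1  tau→0  [2 exit(s)]
witness 1: tau·a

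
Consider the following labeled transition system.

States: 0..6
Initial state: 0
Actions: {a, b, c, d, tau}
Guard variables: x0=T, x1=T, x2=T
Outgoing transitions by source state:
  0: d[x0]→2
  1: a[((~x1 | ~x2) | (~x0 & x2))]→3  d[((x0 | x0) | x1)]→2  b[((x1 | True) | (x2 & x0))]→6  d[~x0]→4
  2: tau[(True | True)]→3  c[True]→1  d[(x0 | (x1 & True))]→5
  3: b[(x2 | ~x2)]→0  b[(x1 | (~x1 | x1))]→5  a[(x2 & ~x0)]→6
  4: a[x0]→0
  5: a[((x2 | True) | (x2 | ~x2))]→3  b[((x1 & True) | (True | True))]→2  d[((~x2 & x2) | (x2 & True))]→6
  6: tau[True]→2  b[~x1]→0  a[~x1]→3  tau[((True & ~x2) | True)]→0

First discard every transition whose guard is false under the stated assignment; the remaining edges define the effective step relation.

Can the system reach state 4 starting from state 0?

Guard filter leaves 14 enabled edge(s).
L0 = {0}
L1 = {2}  cumulative {0,2}
L2 = {1,3,5}  cumulative {0,1,2,3,5}
L3 = {6}  cumulative {0,1,2,3,5,6}
Reachable = {0,1,2,3,5,6}

Answer: UNREACHABLE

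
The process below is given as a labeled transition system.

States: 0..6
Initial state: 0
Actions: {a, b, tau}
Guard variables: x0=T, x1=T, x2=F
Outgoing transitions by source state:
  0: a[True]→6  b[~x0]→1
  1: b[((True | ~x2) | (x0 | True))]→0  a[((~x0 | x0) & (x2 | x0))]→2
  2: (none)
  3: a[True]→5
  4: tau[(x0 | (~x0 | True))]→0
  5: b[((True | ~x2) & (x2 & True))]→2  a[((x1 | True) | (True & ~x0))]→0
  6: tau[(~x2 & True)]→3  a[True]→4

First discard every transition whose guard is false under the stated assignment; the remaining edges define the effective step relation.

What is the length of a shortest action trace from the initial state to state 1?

Answer: UNREACHABLE

Analysis:
BFS to 1:
  Layer 0: {0}
  Layer 1: {6}
  Layer 2: {3,4}
  Layer 3: {5}
1 never appears.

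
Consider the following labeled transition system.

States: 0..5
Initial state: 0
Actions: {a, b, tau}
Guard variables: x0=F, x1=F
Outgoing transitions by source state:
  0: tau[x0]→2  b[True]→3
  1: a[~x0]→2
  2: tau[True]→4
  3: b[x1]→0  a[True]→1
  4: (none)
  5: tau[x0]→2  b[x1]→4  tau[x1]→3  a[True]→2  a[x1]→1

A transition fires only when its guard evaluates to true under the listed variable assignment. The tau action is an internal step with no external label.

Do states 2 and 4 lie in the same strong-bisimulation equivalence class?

Refine partition for ~:
  round 0: {{0,1,2,3,4,5}}
  round 1: {{0},{1,3,5},{2},{4}}
  round 2: {{0},{1,5},{2},{3},{4}}
stable after 3 split(s): 5 block(s)
class of 2: {2}; class of 4: {4}

Answer: NOT BISIMILAR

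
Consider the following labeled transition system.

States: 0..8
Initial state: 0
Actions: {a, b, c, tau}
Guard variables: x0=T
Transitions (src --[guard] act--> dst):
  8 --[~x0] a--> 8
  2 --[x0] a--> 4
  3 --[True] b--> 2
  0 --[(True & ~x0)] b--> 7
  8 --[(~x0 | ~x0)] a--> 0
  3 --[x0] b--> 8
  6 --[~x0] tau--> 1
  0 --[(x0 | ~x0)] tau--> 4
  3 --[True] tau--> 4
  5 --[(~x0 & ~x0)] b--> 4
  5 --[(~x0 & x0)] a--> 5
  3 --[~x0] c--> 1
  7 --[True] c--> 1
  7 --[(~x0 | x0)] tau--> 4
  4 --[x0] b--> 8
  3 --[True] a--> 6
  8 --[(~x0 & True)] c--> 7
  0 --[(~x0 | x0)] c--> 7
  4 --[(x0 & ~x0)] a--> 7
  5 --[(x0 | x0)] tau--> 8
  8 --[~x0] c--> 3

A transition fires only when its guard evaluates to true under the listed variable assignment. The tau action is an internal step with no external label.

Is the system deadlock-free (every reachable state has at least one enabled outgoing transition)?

Answer: DEADLOCK at state 1

Trace:
Reachable = {0,1,4,7,8}
  0: c→7  tau→4  [2 out]
  1: ∅  [no exit]
  4: b→8  [1 out]
  7: c→1  tau→4  [2 out]
  8: ∅  [no exit]
witness 1: c·c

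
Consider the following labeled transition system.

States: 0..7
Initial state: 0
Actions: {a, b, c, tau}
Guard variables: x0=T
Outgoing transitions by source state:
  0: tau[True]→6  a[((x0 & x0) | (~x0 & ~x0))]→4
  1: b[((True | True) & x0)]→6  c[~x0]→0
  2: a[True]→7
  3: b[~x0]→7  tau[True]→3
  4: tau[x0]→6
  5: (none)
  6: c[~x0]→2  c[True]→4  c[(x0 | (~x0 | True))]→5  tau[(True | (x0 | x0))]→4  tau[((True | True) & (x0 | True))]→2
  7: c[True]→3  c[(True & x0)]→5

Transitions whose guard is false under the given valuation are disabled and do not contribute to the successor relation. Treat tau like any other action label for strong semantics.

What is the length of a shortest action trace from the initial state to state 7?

Answer: 3

Trace:
Breadth-first toward 7:
  Layer 0: {0}
  Layer 1: {4,6}
  Layer 2: {2,5}
  Layer 3: {7}
first hit 7 at d=3 via tau·tau·a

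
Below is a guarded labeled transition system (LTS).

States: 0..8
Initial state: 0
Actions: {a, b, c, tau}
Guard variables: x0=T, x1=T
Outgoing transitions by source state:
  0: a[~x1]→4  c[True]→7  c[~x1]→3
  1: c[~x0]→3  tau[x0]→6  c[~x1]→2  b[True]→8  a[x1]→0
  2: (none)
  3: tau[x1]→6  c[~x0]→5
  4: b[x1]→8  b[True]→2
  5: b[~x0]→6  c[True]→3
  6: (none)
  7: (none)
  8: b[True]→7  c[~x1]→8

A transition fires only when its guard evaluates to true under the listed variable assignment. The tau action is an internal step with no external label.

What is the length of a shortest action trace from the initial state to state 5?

Answer: UNREACHABLE

Working:
Breadth-first toward 5:
  depth 0: {0}
  depth 1: {7}
5 never appears.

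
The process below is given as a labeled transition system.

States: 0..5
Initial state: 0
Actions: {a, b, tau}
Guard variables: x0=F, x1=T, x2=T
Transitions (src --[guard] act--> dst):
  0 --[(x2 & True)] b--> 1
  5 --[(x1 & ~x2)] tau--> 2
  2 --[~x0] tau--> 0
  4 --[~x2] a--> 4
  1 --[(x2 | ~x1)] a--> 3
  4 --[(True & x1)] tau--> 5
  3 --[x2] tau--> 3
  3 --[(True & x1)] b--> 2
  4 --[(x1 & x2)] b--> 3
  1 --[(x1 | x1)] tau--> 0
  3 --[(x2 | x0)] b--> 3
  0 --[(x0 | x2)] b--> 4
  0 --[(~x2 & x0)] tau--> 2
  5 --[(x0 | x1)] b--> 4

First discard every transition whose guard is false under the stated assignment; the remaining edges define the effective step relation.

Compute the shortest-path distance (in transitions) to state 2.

Layered search for 2:
  L0 = {0}
  L1 = {1,4}
  L2 = {3,5}
  L3 = {2}
depth(2)=3, e.g. b·a·b

Answer: 3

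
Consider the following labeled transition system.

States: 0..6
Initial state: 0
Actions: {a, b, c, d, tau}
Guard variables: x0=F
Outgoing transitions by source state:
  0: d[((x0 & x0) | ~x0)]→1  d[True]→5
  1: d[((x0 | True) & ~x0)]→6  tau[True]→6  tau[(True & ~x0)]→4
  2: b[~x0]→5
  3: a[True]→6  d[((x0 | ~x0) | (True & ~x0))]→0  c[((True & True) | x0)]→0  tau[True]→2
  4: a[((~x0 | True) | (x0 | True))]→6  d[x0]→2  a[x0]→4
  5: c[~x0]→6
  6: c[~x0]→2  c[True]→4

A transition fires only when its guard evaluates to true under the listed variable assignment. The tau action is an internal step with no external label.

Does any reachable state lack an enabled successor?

Answer: DEADLOCK-FREE

Trace:
Reach set: {0,1,2,4,5,6}
  0: d→1  d→5  [deg 2]
  1: d→6  tau→4  tau→6  [deg 3]
  2: b→5  [deg 1]
  4: a→6  [deg 1]
  5: c→6  [deg 1]
  6: c→2  c→4  [deg 2]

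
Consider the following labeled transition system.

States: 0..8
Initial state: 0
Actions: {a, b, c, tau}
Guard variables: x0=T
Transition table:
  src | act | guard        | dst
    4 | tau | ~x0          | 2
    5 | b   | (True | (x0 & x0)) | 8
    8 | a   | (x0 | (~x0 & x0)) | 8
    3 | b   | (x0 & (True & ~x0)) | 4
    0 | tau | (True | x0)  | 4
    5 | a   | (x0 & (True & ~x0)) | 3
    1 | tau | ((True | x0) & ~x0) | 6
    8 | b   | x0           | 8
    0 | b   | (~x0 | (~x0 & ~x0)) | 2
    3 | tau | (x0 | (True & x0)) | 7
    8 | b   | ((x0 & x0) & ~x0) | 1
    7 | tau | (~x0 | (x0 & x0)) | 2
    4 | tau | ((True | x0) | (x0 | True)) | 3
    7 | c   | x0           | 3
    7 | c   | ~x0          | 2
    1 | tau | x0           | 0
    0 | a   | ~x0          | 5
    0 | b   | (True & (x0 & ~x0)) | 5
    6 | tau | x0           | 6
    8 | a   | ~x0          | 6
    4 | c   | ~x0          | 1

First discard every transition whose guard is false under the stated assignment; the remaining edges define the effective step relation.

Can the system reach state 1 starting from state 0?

After dropping false guards: 10 live edges.
depth 0: {0}
depth 1: {4}  now seen {0,4}
depth 2: {3}  now seen {0,3,4}
depth 3: {7}  now seen {0,3,4,7}
depth 4: {2}  now seen {0,2,3,4,7}
Reach set: {0,2,3,4,7}

Answer: UNREACHABLE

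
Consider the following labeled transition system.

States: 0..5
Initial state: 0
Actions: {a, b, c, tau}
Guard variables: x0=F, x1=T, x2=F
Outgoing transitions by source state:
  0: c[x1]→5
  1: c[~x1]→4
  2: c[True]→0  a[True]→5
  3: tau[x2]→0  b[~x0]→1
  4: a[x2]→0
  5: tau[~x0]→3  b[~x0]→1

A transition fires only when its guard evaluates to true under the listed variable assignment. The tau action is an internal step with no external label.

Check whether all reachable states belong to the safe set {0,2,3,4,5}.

Answer: INVARIANT VIOLATED at state 1

Working:
Inv-set: {0,2,3,4,5}
R = {0,1,3,5}
  0: ✓
  1: outside
  3: ✓
  5: ✓
witness against invariant: c·b → 1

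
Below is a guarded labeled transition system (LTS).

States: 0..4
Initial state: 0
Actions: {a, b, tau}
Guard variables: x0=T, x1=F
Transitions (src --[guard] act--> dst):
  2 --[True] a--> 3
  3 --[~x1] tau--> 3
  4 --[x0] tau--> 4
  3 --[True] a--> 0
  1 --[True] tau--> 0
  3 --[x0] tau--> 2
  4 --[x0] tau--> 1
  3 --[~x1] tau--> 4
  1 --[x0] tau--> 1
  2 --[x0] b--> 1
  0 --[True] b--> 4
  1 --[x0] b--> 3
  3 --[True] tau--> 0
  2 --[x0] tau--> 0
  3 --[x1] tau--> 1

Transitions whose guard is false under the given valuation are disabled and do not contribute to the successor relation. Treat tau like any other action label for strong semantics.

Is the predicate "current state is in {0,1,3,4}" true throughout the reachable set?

Allowed set {0,1,3,4}
Reach set: {0,1,2,3,4}
  0: safe
  1: safe
  2: ✗ unsafe
  3: safe
  4: safe
reach 2 via b·tau·b·tau — violates

Answer: INVARIANT VIOLATED at state 2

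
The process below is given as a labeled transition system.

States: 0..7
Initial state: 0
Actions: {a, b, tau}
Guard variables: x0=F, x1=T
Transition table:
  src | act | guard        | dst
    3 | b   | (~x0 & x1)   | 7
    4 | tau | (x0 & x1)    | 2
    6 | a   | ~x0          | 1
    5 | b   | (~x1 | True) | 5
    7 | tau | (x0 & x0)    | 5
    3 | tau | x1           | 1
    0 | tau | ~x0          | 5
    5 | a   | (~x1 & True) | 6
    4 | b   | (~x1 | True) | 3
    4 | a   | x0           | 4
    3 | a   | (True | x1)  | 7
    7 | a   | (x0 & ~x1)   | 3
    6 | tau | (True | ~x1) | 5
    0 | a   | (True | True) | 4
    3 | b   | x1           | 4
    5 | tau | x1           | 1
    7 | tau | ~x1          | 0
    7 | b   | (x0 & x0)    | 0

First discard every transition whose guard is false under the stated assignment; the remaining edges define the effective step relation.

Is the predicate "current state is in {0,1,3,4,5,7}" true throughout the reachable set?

Answer: INVARIANT HOLDS

Working:
Safe = {0,1,3,4,5,7}
Reach set: {0,1,3,4,5,7}
  0: safe
  1: safe
  3: safe
  4: safe
  5: safe
  7: safe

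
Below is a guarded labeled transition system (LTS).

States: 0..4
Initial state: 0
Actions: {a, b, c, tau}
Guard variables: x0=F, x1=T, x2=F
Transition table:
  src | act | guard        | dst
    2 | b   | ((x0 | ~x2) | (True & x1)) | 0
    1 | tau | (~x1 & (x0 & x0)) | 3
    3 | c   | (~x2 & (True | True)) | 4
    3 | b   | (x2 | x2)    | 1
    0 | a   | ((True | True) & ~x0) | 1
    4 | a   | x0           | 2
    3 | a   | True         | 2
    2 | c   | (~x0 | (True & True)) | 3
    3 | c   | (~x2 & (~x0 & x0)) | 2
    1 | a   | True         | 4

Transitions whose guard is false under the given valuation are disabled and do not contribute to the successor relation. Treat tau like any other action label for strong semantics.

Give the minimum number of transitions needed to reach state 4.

Breadth-first toward 4:
  Layer 0: {0}
  Layer 1: {1}
  Layer 2: {4}
first hit 4 at d=2 via a·a

Answer: 2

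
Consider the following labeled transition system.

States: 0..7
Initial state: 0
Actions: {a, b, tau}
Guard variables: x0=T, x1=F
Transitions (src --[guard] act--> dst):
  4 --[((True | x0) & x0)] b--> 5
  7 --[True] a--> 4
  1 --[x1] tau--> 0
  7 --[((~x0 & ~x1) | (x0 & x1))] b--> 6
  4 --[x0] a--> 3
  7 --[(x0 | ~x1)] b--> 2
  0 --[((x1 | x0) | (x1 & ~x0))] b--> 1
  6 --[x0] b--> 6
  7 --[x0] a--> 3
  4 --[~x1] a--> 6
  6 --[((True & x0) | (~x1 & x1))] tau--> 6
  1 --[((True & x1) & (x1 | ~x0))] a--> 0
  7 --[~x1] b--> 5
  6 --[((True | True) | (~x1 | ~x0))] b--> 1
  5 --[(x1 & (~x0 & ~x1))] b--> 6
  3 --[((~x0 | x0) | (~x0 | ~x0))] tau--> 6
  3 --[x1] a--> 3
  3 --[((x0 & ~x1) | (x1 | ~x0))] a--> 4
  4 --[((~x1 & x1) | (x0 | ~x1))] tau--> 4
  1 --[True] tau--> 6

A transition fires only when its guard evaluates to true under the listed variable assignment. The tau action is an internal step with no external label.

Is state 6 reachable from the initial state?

15 transition(s) survive guard evaluation.
L0 = {0}
L1 = {1}  cumulative {0,1}
L2 = {6}  cumulative {0,1,6}
Reach set: {0,1,6}
Path to 6: b·tau

Answer: REACHABLE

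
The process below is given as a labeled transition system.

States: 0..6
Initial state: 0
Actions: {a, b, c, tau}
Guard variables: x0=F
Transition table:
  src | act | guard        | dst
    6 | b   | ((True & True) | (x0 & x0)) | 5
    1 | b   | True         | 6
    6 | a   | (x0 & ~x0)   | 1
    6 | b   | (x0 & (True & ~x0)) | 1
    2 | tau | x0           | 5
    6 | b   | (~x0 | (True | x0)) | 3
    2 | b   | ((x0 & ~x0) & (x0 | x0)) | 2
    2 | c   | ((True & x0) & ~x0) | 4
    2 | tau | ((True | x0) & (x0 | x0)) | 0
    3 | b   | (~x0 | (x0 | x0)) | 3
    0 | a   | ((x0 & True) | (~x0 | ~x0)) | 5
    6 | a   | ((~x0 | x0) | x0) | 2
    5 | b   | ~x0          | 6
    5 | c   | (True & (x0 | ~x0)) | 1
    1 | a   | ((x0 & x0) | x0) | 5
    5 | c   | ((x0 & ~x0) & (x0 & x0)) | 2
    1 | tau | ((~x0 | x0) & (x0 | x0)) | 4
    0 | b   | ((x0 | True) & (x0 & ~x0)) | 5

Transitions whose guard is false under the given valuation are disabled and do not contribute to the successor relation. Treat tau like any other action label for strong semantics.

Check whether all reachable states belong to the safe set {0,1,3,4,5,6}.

Safe = {0,1,3,4,5,6}
R = {0,1,2,3,5,6}
  0: safe
  1: safe
  2: ✗ unsafe
  3: safe
  5: safe
  6: safe
reach 2 via a·b·a — violates

Answer: INVARIANT VIOLATED at state 2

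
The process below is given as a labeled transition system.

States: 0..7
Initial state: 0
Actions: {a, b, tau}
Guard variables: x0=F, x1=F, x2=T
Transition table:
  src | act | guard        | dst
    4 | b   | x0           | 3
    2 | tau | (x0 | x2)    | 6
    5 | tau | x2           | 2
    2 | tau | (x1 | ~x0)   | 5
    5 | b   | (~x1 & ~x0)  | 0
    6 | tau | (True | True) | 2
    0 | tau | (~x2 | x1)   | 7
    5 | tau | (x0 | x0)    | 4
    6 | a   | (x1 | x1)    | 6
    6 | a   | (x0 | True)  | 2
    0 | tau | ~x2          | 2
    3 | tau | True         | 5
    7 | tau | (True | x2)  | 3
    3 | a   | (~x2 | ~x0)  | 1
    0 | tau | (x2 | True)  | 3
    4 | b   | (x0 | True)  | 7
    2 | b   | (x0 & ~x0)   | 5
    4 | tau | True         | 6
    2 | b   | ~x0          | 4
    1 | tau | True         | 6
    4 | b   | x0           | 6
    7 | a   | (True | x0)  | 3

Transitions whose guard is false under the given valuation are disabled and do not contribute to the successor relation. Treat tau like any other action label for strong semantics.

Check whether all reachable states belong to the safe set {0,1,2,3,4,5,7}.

Answer: INVARIANT VIOLATED at state 6

Working:
Inv-set: {0,1,2,3,4,5,7}
Reachable = {0,1,2,3,4,5,6,7}
  0: safe
  1: safe
  2: safe
  3: safe
  4: safe
  5: safe
  6: VIOLATES
  7: safe
witness against invariant: tau·a·tau → 6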